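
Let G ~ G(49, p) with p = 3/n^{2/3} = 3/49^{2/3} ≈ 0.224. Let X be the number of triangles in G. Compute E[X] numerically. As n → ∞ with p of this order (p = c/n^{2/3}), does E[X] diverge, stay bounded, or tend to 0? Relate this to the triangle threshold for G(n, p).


Number of potential triangles: C(49, 3) = 18424.
Each occurs with probability p³ ≈ (0.224)³ ≈ 1.124531e-02.
By linearity: E[X] = C(49, 3)·p³ ≈ 18424 · 1.124531e-02 ≈ 207.1837.
Since α = 2/3 < 1, p = c/n^{2/3} ≫ 1/n is above the triangle threshold p ~ 1/n. Asymptotically E[X] ~ (c³/6)·n^{3(1−α)} = (3³/6)·n^{1} → ∞; triangles are abundant w.h.p.

E[X] ≈ 207.1837; in regime p = Θ(1/n^{2/3}) E[X] diverges (above the triangle threshold p ~ 1/n).


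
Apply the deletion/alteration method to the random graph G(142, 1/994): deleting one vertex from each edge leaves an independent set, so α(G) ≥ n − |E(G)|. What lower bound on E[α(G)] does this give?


E[|E(G)|] = C(142, 2)·p = 10011 · (1/994) = 141/14.
E[α(G)] ≥ n − E[|E(G)|] = 142 − 141/14 = 1847/14.
Numerically: ≈ 131.928571.
(This is only a lower bound; the true E[α(G)] may be larger.)

E[α(G)] ≥ 1847/14 ≈ 131.928571.


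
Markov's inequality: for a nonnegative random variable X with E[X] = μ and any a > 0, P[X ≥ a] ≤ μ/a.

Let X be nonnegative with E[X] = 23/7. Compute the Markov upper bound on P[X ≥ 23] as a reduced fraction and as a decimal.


μ = E[X] = 23/7, a = 23.
Markov: P[X ≥ 23] ≤ μ/a = (23/7)/23 = 1/7.
Numerically: ≈ 0.143.
(Since a = 23 > μ = 3.286, the bound 1/7 is < 1 and informative.)

P[X ≥ 23] ≤ 1/7 ≈ 0.143.


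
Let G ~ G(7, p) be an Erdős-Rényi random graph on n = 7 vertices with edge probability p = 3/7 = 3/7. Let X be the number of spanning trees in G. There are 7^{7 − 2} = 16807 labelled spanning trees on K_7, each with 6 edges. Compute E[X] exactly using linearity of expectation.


K_7 has 7^{7 − 2} = 16807 labelled spanning trees.
For each such spanning tree H, let X_H = 1 if all 6 edges of H are present in G. Then P[X_H = 1] = p^{6} = (3/7)^{6} = 729/117649.
Summing the indicators: E[X] = Σ_H E[X_H] = 16807 · p^{6} = 16807 · 729/117649 = 729/7.
Numerically: E[X] ≈ 104.143.

E[X] = 16807 · (3/7)^{6} = 729/7 ≈ 104.143.


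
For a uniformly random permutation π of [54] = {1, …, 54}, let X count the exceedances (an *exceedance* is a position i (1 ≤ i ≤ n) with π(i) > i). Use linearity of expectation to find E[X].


Write X = Σ_{i=1}^{54} X_i, where X_i = 1_{π(i) > i}.
For each fixed i, π(i) is uniform over {1, …, 54} (marginal of a uniform permutation), so P[π(i) > i] = (n − i)/n. Summing: Σ_{i=1}^{54} (n − i)/n = (0 + 1 + … + 53)/54 = 54(54 − 1)/(2·54) = (54 − 1)/2.
Hence E[X] = Σ_{i=1}^{54} (54 − i)/54 = 53/2 ≈ 26.500.

E[X] = 53/2 = 26.500.


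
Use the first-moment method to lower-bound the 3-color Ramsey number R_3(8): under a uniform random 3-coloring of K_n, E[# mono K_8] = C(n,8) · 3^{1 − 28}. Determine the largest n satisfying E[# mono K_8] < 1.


We need C(n, 8) · 3^{1 − 28} < 1, i.e. C(n, 8) < 3^{28 − 1} = 7625597484987.
Check values of n near the boundary:
  n = 150: C(150, 8) = 5257211409450; 5257211409450 < 7625597484987? YES
  n = 151: C(151, 8) = 5551321138650; 5551321138650 < 7625597484987? YES
  n = 152: C(152, 8) = 5859727868575; 5859727868575 < 7625597484987? YES
  n = 153: C(153, 8) = 6183023199255; 6183023199255 < 7625597484987? YES
  n = 154: C(154, 8) = 6521818990995; 6521818990995 < 7625597484987? YES
  n = 155: C(155, 8) = 6876747915675; 6876747915675 < 7625597484987? YES
  n = 156: C(156, 8) = 7248464019225; 7248464019225 < 7625597484987? YES
  n = 157: C(157, 8) = 7637643295425; 7637643295425 < 7625597484987? NO
  n = 158: C(158, 8) = 8044984271181; 8044984271181 < 7625597484987? NO
  n = 159: C(159, 8) = 8471208603429; 8471208603429 < 7625597484987? NO
The largest n with C(n, 8) < 7625597484987 is n = 156 (where E[X] = 805384891025/847288609443 ≈ 0.9505). Hence R_3(8) > 156, i.e. R_3(8) ≥ 157.

Largest n = 156; hence R_3(8) > 156.


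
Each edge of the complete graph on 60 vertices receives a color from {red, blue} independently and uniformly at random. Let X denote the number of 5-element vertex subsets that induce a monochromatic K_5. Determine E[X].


Let X = Σ_S X_S over the C(60, 5) = 5461512 subsets S of size 5, where X_S = 1 if the K_5 on S is monochromatic.
For a fixed S, the K_5 on S has C(5, 2) = 10 edges. P[all 10 edges red] = (1/2)^10, and likewise for blue, so P[monochromatic] = 2·(1/2)^10 = 2^{1 − 10} = 1/512.
Summing: E[X] = C(60, 5) · 2^{1 − 10} = 5461512 · 1/512 = 682689/64.
Numerically: E[X] ≈ 10667.0156.

E[X] = C(60,5)·2^(1−C(5,2)) = 682689/64 ≈ 10667.0156.


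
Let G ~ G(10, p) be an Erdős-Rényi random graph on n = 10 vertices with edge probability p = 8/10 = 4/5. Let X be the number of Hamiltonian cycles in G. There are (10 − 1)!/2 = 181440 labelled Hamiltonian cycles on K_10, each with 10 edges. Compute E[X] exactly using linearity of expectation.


K_10 has (10 − 1)!/2 = 181440 labelled Hamiltonian cycles.
For each such Hamiltonian cycle H, let X_H = 1 if all 10 edges of H are present in G. Then P[X_H = 1] = p^{10} = (4/5)^{10} = 1048576/9765625.
Summing the indicators: E[X] = Σ_H E[X_H] = 181440 · p^{10} = 181440 · 1048576/9765625 = 38050725888/1953125.
Numerically: E[X] ≈ 1.95e+04.

E[X] = 181440 · (4/5)^{10} = 38050725888/1953125 ≈ 1.95e+04.


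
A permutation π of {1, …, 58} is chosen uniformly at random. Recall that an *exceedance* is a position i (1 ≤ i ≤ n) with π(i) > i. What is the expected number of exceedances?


Write X = Σ_{i=1}^{58} X_i, where X_i = 1_{π(i) > i}.
For each fixed i, π(i) is uniform over {1, …, 58} (marginal of a uniform permutation), so P[π(i) > i] = (n − i)/n. Summing: Σ_{i=1}^{58} (n − i)/n = (0 + 1 + … + 57)/58 = 58(58 − 1)/(2·58) = (58 − 1)/2.
Hence E[X] = Σ_{i=1}^{58} (58 − i)/58 = 57/2 ≈ 28.500.

E[X] = 57/2 = 28.500.


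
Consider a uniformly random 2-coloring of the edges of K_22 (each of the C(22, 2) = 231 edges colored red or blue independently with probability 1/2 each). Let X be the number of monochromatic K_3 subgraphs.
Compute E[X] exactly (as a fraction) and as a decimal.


Let X = Σ_S X_S over the C(22, 3) = 1540 subsets S of size 3, where X_S = 1 if the K_3 on S is monochromatic.
For a fixed S, the K_3 on S has C(3, 2) = 3 edges. P[all 3 edges red] = (1/2)^3, and likewise for blue, so P[monochromatic] = 2·(1/2)^3 = 2^{1 − 3} = 1/4.
Summing: E[X] = C(22, 3) · 2^{1 − 3} = 1540 · 1/4 = 385.
Numerically: E[X] ≈ 385.000000.

E[X] = C(22,3)·2^(1−C(3,2)) = 385 ≈ 385.000000.


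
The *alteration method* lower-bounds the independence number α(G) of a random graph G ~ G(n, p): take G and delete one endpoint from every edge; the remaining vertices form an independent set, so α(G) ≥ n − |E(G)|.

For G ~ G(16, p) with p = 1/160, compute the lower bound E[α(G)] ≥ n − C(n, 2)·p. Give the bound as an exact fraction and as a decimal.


E[|E(G)|] = C(16, 2)·p = 120 · (1/160) = 3/4.
E[α(G)] ≥ n − E[|E(G)|] = 16 − 3/4 = 61/4.
Numerically: ≈ 15.25000.
(This is only a lower bound; the true E[α(G)] may be larger.)

E[α(G)] ≥ 61/4 ≈ 15.25000.


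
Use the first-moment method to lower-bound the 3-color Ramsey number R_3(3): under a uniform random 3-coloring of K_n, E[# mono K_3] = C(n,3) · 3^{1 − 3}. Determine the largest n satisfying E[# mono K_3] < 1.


We need C(n, 3) · 3^{1 − 3} < 1, i.e. C(n, 3) < 3^{3 − 1} = 9.
Check values of n near the boundary:
  n = 3: C(3, 3) = 1; 1 < 9? YES
  n = 4: C(4, 3) = 4; 4 < 9? YES
  n = 5: C(5, 3) = 10; 10 < 9? NO
  n = 6: C(6, 3) = 20; 20 < 9? NO
The largest n with C(n, 3) < 9 is n = 4 (where E[X] = 4/9 ≈ 0.4444). Hence R_3(3) > 4, i.e. R_3(3) ≥ 5.

Largest n = 4; hence R_3(3) > 4.


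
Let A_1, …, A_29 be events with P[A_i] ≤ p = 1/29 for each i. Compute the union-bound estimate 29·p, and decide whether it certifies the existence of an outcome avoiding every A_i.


Union bound: P[∪_{i=1}^{29} A_i] ≤ Σ_i P[A_i] ≤ 29·p = 29·(1/29) = 1.
Numerically: 1 ≈ 1.0000000.
Is 1 < 1? NO.
Since the bound 1 is ≥ 1, the union bound is uninformative here; it does NOT by itself certify existence.

29·p = 1 ≈ 1.0000000; existence NOT certified by the union bound.


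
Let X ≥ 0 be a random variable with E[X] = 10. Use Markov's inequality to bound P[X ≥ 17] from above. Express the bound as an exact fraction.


μ = E[X] = 10, a = 17.
Markov: P[X ≥ 17] ≤ μ/a = (10)/17 = 10/17.
Numerically: ≈ 0.588235.
(Since a = 17 > μ = 10.000000, the bound 10/17 is < 1 and informative.)

P[X ≥ 17] ≤ 10/17 ≈ 0.588235.


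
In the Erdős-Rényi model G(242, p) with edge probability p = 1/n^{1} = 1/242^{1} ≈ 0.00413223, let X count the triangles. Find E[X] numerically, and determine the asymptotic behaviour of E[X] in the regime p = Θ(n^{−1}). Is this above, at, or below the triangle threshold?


Number of potential triangles: C(242, 3) = 2332880.
Each occurs with probability p³ ≈ (0.00413223)³ ≈ 7.05592413e-08.
By linearity: E[X] = C(242, 3)·p³ ≈ 2332880 · 7.05592413e-08 ≈ 0.164606.
Here α = 1, so p = 1/n is exactly at the triangle threshold p ~ 1/n. Asymptotically E[X] → c³/6 = 1³/6 = 1/6 ≈ 0.166667, a bounded constant. In this regime the triangle count is asymptotically Poisson(c³/6).

E[X] ≈ 0.164606; in regime p = Θ(1/n^{1}) E[X] stays bounded (at the triangle threshold p ~ 1/n).


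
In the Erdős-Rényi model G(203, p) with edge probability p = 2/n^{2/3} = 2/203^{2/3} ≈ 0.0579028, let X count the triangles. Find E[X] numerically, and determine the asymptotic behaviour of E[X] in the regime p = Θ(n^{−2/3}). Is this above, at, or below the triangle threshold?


Number of potential triangles: C(203, 3) = 1373701.
Each occurs with probability p³ ≈ (0.0579028)³ ≈ 1.94132350e-04.
By linearity: E[X] = C(203, 3)·p³ ≈ 1373701 · 1.94132350e-04 ≈ 266.679803.
Since α = 2/3 < 1, p = c/n^{2/3} ≫ 1/n is above the triangle threshold p ~ 1/n. Asymptotically E[X] ~ (c³/6)·n^{3(1−α)} = (2³/6)·n^{1} → ∞; triangles are abundant w.h.p.

E[X] ≈ 266.679803; in regime p = Θ(1/n^{2/3}) E[X] diverges (above the triangle threshold p ~ 1/n).


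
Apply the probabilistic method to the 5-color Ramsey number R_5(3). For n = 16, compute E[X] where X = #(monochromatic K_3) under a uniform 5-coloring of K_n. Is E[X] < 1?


E[X] = C(16, 3) · 5^{1 − 3} = 560 · 5^{−2} = 560/25.
As a reduced fraction: E[X] = 112/5 ≈ 22.40000.
Is E[X] < 1? NO.
Since E[X] ≥ 1, the first-moment bound is inconclusive at n = 16; it does NOT by itself certify R_5(3) > 16.

E[X] = 112/5 ≈ 22.40000; E[X] ≥ 1; first-moment method inconclusive here.


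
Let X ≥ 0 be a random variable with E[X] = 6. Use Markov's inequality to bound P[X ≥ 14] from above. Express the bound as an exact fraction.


μ = E[X] = 6, a = 14.
Markov: P[X ≥ 14] ≤ μ/a = (6)/14 = 3/7.
Numerically: ≈ 0.429.
(Since a = 14 > μ = 6.000, the bound 3/7 is < 1 and informative.)

P[X ≥ 14] ≤ 3/7 ≈ 0.429.


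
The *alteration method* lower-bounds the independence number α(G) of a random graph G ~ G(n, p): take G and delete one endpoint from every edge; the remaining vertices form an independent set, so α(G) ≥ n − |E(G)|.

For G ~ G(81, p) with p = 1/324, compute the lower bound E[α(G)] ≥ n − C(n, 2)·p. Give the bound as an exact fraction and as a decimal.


E[|E(G)|] = C(81, 2)·p = 3240 · (1/324) = 10.
E[α(G)] ≥ n − E[|E(G)|] = 81 − 10 = 71.
Numerically: ≈ 71.000000.
(This is only a lower bound; the true E[α(G)] may be larger.)

E[α(G)] ≥ 71 ≈ 71.000000.


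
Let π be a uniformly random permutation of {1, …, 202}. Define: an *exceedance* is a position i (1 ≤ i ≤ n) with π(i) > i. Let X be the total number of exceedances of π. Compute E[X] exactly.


Write X = Σ_{i=1}^{202} X_i, where X_i = 1_{π(i) > i}.
For each fixed i, π(i) is uniform over {1, …, 202} (marginal of a uniform permutation), so P[π(i) > i] = (n − i)/n. Summing: Σ_{i=1}^{202} (n − i)/n = (0 + 1 + … + 201)/202 = 202(202 − 1)/(2·202) = (202 − 1)/2.
Hence E[X] = Σ_{i=1}^{202} (202 − i)/202 = 201/2 ≈ 100.500000.

E[X] = 201/2 = 100.500000.


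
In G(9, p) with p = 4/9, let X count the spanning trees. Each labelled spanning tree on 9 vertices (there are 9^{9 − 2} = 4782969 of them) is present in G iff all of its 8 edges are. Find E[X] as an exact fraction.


K_9 has 9^{9 − 2} = 4782969 labelled spanning trees.
For each such spanning tree H, let X_H = 1 if all 8 edges of H are present in G. Then P[X_H = 1] = p^{8} = (4/9)^{8} = 65536/43046721.
Summing the indicators: E[X] = Σ_H E[X_H] = 4782969 · p^{8} = 4782969 · 65536/43046721 = 65536/9.
Numerically: E[X] ≈ 7281.78.

E[X] = 4782969 · (4/9)^{8} = 65536/9 ≈ 7281.78.


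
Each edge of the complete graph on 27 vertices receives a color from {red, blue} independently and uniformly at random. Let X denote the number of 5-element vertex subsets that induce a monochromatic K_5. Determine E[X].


Let X = Σ_S X_S over the C(27, 5) = 80730 subsets S of size 5, where X_S = 1 if the K_5 on S is monochromatic.
For a fixed S, the K_5 on S has C(5, 2) = 10 edges. P[all 10 edges red] = (1/2)^10, and likewise for blue, so P[monochromatic] = 2·(1/2)^10 = 2^{1 − 10} = 1/512.
Summing: E[X] = C(27, 5) · 2^{1 − 10} = 80730 · 1/512 = 40365/256.
Numerically: E[X] ≈ 157.6758.

E[X] = C(27,5)·2^(1−C(5,2)) = 40365/256 ≈ 157.6758.


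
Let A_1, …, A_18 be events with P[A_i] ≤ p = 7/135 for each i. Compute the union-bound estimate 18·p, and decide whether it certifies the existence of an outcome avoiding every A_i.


Union bound: P[∪_{i=1}^{18} A_i] ≤ Σ_i P[A_i] ≤ 18·p = 18·(7/135) = 14/15.
Numerically: 14/15 ≈ 0.9333333.
Is 14/15 < 1? YES.
Since P[∪ A_i] ≤ 14/15 < 1, the complement has P[∩ A_i^c] ≥ 1 − 14/15 = 1/15 > 0, so some outcome avoids every A_i.

18·p = 14/15 ≈ 0.9333333; existence CERTIFIED by the union bound.


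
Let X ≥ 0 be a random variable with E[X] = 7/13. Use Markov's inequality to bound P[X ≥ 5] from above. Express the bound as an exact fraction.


μ = E[X] = 7/13, a = 5.
Markov: P[X ≥ 5] ≤ μ/a = (7/13)/5 = 7/65.
Numerically: ≈ 0.107692.
(Since a = 5 > μ = 0.538462, the bound 7/65 is < 1 and informative.)

P[X ≥ 5] ≤ 7/65 ≈ 0.107692.


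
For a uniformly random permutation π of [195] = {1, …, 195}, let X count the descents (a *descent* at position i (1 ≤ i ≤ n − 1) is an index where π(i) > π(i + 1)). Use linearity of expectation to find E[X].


Write X = Σ X_I over i = 1, …, 194, with X_I the indicator of one descent.
There are 194 indicators.
For each fixed i, the pair (π(i), π(i+1)) is a uniformly random ordered pair of distinct values from {1, …, 195}; by symmetry P[π(i) > π(i+1)] = 1/2.
By linearity: E[X] = 194 · (1/2) = (195 − 1) · (1/2) = 97 ≈ 97.000000.

E[X] = 97 = 97.000000.


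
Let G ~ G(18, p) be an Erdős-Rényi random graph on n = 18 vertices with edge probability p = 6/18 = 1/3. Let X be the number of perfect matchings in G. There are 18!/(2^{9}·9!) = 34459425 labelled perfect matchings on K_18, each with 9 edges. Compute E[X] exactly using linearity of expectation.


K_18 has 18!/(2^{9}·9!) = 34459425 labelled perfect matchings.
For each such perfect matching H, let X_H = 1 if all 9 edges of H are present in G. Then P[X_H = 1] = p^{9} = (1/3)^{9} = 1/19683.
Summing the indicators: E[X] = Σ_H E[X_H] = 34459425 · p^{9} = 34459425 · 1/19683 = 425425/243.
Numerically: E[X] ≈ 1751.

E[X] = 34459425 · (1/3)^{9} = 425425/243 ≈ 1751.


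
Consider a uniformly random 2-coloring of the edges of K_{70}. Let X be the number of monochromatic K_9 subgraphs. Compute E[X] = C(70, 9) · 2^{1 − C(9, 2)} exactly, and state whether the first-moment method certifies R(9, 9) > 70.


E[X] = C(70, 9) · 2^{1 − 36} = 65033528560 · 2^{−35} = 65033528560/34359738368.
As a reduced fraction: E[X] = 4064595535/2147483648 ≈ 1.8927.
Is E[X] < 1? NO.
Since E[X] ≥ 1, the first-moment bound is inconclusive at n = 70; it does NOT by itself certify R(9, 9) > 70.

E[X] = 4064595535/2147483648 ≈ 1.8927; E[X] ≥ 1; first-moment method inconclusive here.


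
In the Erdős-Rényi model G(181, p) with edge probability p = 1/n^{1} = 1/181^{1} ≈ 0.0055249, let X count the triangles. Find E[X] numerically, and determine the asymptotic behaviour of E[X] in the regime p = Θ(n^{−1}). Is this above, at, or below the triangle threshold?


Number of potential triangles: C(181, 3) = 971970.
Each occurs with probability p³ ≈ (0.0055249)³ ≈ 1.6864143e-07.
By linearity: E[X] = C(181, 3)·p³ ≈ 971970 · 1.6864143e-07 ≈ 0.16391.
Here α = 1, so p = 1/n is exactly at the triangle threshold p ~ 1/n. Asymptotically E[X] → c³/6 = 1³/6 = 1/6 ≈ 0.16667, a bounded constant. In this regime the triangle count is asymptotically Poisson(c³/6).

E[X] ≈ 0.16391; in regime p = Θ(1/n^{1}) E[X] stays bounded (at the triangle threshold p ~ 1/n).


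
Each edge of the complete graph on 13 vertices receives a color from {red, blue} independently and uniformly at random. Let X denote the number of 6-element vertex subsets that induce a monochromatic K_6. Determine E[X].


Let X = Σ_S X_S over the C(13, 6) = 1716 subsets S of size 6, where X_S = 1 if the K_6 on S is monochromatic.
For a fixed S, the K_6 on S has C(6, 2) = 15 edges. P[all 15 edges red] = (1/2)^15, and likewise for blue, so P[monochromatic] = 2·(1/2)^15 = 2^{1 − 15} = 1/16384.
Summing: E[X] = C(13, 6) · 2^{1 − 15} = 1716 · 1/16384 = 429/4096.
Numerically: E[X] ≈ 0.105.

E[X] = C(13,6)·2^(1−C(6,2)) = 429/4096 ≈ 0.105.


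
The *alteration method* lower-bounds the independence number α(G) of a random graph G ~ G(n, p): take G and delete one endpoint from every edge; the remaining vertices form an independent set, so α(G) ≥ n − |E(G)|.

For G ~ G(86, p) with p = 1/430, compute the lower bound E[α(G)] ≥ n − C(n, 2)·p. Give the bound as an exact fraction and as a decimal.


E[|E(G)|] = C(86, 2)·p = 3655 · (1/430) = 17/2.
E[α(G)] ≥ n − E[|E(G)|] = 86 − 17/2 = 155/2.
Numerically: ≈ 77.500000.
(This is only a lower bound; the true E[α(G)] may be larger.)

E[α(G)] ≥ 155/2 ≈ 77.500000.


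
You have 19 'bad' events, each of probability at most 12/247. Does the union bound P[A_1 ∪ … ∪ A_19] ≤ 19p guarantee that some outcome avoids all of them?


Union bound: P[∪_{i=1}^{19} A_i] ≤ Σ_i P[A_i] ≤ 19·p = 19·(12/247) = 12/13.
Numerically: 12/13 ≈ 0.9231.
Is 12/13 < 1? YES.
Since P[∪ A_i] ≤ 12/13 < 1, the complement has P[∩ A_i^c] ≥ 1 − 12/13 = 1/13 > 0, so some outcome avoids every A_i.

19·p = 12/13 ≈ 0.9231; existence CERTIFIED by the union bound.


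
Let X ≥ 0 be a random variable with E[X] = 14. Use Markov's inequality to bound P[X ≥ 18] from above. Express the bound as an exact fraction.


μ = E[X] = 14, a = 18.
Markov: P[X ≥ 18] ≤ μ/a = (14)/18 = 7/9.
Numerically: ≈ 0.777778.
(Since a = 18 > μ = 14.000000, the bound 7/9 is < 1 and informative.)

P[X ≥ 18] ≤ 7/9 ≈ 0.777778.


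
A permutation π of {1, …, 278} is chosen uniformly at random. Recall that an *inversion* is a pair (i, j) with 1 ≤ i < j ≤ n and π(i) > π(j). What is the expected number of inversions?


Write X = Σ X_I over the C(278, 2) = 38503 pairs i < j, with X_I the indicator of one inversion.
There are 38503 indicators.
For each fixed pair i < j, the values π(i) and π(j) are two distinct elements of {1, …, 278} in uniformly random order; by symmetry P[π(i) > π(j)] = 1/2.
By linearity: E[X] = 38503 · (1/2) = C(278, 2) · (1/2) = 38503/2 = 38503/2 ≈ 19251.500.

E[X] = 38503/2 = 19251.500.


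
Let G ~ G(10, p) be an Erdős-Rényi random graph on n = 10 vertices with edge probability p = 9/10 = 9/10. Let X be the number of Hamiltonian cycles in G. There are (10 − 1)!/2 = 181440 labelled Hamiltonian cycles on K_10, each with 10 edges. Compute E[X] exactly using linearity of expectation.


K_10 has (10 − 1)!/2 = 181440 labelled Hamiltonian cycles.
For each such Hamiltonian cycle H, let X_H = 1 if all 10 edges of H are present in G. Then P[X_H = 1] = p^{10} = (9/10)^{10} = 3486784401/10000000000.
By linearity of expectation: E[X] = Σ_H E[X_H] = 181440 · p^{10} = 181440 · 3486784401/10000000000 = 1977006755367/31250000.
Numerically: E[X] ≈ 63264.2.

E[X] = 181440 · (9/10)^{10} = 1977006755367/31250000 ≈ 63264.2.


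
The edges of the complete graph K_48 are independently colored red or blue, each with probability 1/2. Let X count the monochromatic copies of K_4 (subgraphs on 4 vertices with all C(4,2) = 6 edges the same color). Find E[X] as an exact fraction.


Let X = Σ_S X_S over the C(48, 4) = 194580 subsets S of size 4, where X_S = 1 if the K_4 on S is monochromatic.
For a fixed S, the K_4 on S has C(4, 2) = 6 edges. P[all 6 edges red] = (1/2)^6, and likewise for blue, so P[monochromatic] = 2·(1/2)^6 = 2^{1 − 6} = 1/32.
Summing: E[X] = C(48, 4) · 2^{1 − 6} = 194580 · 1/32 = 48645/8.
Numerically: E[X] ≈ 6080.62500.

E[X] = C(48,4)·2^(1−C(4,2)) = 48645/8 ≈ 6080.62500.


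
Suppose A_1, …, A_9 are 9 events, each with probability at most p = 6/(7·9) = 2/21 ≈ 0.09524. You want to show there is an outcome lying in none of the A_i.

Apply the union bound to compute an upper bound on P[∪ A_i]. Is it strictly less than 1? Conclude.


Union bound: P[∪_{i=1}^{9} A_i] ≤ Σ_i P[A_i] ≤ 9·p = 9·(2/21) = 6/7.
Numerically: 6/7 ≈ 0.85714.
Is 6/7 < 1? YES.
Since P[∪ A_i] ≤ 6/7 < 1, the complement has P[∩ A_i^c] ≥ 1 − 6/7 = 1/7 > 0, so some outcome avoids every A_i.

9·p = 6/7 ≈ 0.85714; existence CERTIFIED by the union bound.


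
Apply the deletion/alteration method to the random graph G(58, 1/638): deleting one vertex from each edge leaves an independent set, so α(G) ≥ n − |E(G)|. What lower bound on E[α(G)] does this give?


E[|E(G)|] = C(58, 2)·p = 1653 · (1/638) = 57/22.
E[α(G)] ≥ n − E[|E(G)|] = 58 − 57/22 = 1219/22.
Numerically: ≈ 55.40909.
(This is only a lower bound; the true E[α(G)] may be larger.)

E[α(G)] ≥ 1219/22 ≈ 55.40909.


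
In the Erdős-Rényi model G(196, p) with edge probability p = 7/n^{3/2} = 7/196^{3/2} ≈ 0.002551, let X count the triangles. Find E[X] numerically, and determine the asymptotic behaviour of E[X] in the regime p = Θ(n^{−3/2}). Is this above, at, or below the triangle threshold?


Number of potential triangles: C(196, 3) = 1235780.
Each occurs with probability p³ ≈ (0.002551)³ ≈ 1.6601289e-08.
By linearity: E[X] = C(196, 3)·p³ ≈ 1235780 · 1.6601289e-08 ≈ 0.02052.
Since α = 3/2 > 1, p = c/n^{3/2} = o(1/n) is below the triangle threshold p ~ 1/n. Asymptotically E[X] ~ (c³/6)·n^{3(1−α)} = (7³/6)·n^{-1.5} → 0, so by Markov's inequality G has no triangles w.h.p.

E[X] ≈ 0.02052; in regime p = Θ(1/n^{3/2}) E[X] tends to 0 (below the triangle threshold p ~ 1/n).


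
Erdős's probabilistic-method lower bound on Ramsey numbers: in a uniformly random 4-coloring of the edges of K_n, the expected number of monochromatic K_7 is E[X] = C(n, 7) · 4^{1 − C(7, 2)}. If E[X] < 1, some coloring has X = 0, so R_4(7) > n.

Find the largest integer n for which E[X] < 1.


We need C(n, 7) · 4^{1 − 21} < 1, i.e. C(n, 7) < 4^{21 − 1} = 1099511627776.
Check values of n near the boundary:
  n = 177: C(177, 7) = 957664425960; 957664425960 < 1099511627776? YES
  n = 178: C(178, 7) = 996867063280; 996867063280 < 1099511627776? YES
  n = 179: C(179, 7) = 1037437234460; 1037437234460 < 1099511627776? YES
  n = 180: C(180, 7) = 1079414463600; 1079414463600 < 1099511627776? YES
  n = 181: C(181, 7) = 1122839183400; 1122839183400 < 1099511627776? NO
  n = 182: C(182, 7) = 1167752750736; 1167752750736 < 1099511627776? NO
The largest n with C(n, 7) < 1099511627776 is n = 180 (where E[X] = 67463403975/68719476736 ≈ 0.9817217). Hence R_4(7) > 180, i.e. R_4(7) ≥ 181.

Largest n = 180; hence R_4(7) > 180.


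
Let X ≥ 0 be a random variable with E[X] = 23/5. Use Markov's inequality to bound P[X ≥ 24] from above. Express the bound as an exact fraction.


μ = E[X] = 23/5, a = 24.
Markov: P[X ≥ 24] ≤ μ/a = (23/5)/24 = 23/120.
Numerically: ≈ 0.19167.
(Since a = 24 > μ = 4.60000, the bound 23/120 is < 1 and informative.)

P[X ≥ 24] ≤ 23/120 ≈ 0.19167.


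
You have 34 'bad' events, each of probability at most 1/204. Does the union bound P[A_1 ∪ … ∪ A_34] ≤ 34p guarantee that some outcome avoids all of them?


Union bound: P[∪_{i=1}^{34} A_i] ≤ Σ_i P[A_i] ≤ 34·p = 34·(1/204) = 1/6.
Numerically: 1/6 ≈ 0.1666667.
Is 1/6 < 1? YES.
Since P[∪ A_i] ≤ 1/6 < 1, the complement has P[∩ A_i^c] ≥ 1 − 1/6 = 5/6 > 0, so some outcome avoids every A_i.

34·p = 1/6 ≈ 0.1666667; existence CERTIFIED by the union bound.


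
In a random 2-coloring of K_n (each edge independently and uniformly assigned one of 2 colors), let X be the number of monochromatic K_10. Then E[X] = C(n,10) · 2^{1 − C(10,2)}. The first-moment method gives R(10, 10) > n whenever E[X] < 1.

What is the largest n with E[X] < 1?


We need C(n, 10) · 2^{1 − 45} < 1, i.e. C(n, 10) < 2^{45 − 1} = 17592186044416.
Check values of n near the boundary:
  n = 98: C(98, 10) = 14005614014756; 14005614014756 < 17592186044416? YES
  n = 99: C(99, 10) = 15579278510796; 15579278510796 < 17592186044416? YES
  n = 100: C(100, 10) = 17310309456440; 17310309456440 < 17592186044416? YES
  n = 101: C(101, 10) = 19212541264840; 19212541264840 < 17592186044416? NO
  n = 102: C(102, 10) = 21300860967540; 21300860967540 < 17592186044416? NO
The largest n with C(n, 10) < 17592186044416 is n = 100 (where E[X] = 2163788682055/2199023255552 ≈ 0.98398). Hence R(10, 10) > 100, i.e. R(10, 10) ≥ 101.

Largest n = 100; hence R(10, 10) > 100.


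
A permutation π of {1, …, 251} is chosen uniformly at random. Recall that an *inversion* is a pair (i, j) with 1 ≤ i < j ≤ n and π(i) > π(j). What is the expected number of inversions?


Write X = Σ X_I over the C(251, 2) = 31375 pairs i < j, with X_I the indicator of one inversion.
There are 31375 indicators.
For each fixed pair i < j, the values π(i) and π(j) are two distinct elements of {1, …, 251} in uniformly random order; by symmetry P[π(i) > π(j)] = 1/2.
By linearity: E[X] = 31375 · (1/2) = C(251, 2) · (1/2) = 31375/2 = 31375/2 ≈ 15687.500.

E[X] = 31375/2 = 15687.500.


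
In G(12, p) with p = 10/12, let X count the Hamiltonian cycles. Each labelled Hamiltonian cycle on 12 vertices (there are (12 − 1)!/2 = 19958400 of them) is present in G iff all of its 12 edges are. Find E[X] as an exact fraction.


K_12 has (12 − 1)!/2 = 19958400 labelled Hamiltonian cycles.
For each such Hamiltonian cycle H, let X_H = 1 if all 12 edges of H are present in G. Then P[X_H = 1] = p^{12} = (5/6)^{12} = 244140625/2176782336.
By linearity of expectation: E[X] = Σ_H E[X_H] = 19958400 · p^{12} = 19958400 · 244140625/2176782336 = 469970703125/209952.
Numerically: E[X] ≈ 2.24e+06.

E[X] = 19958400 · (5/6)^{12} = 469970703125/209952 ≈ 2.24e+06.


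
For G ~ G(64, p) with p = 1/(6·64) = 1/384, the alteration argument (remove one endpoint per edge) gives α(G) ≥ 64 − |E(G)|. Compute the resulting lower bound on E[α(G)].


E[|E(G)|] = C(64, 2)·p = 2016 · (1/384) = 21/4.
E[α(G)] ≥ n − E[|E(G)|] = 64 − 21/4 = 235/4.
Numerically: ≈ 58.750000.
(This is only a lower bound; the true E[α(G)] may be larger.)

E[α(G)] ≥ 235/4 ≈ 58.750000.


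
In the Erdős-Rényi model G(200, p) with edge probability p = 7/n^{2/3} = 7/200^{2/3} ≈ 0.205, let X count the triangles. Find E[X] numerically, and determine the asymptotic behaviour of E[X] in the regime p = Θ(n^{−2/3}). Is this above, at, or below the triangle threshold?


Number of potential triangles: C(200, 3) = 1313400.
Each occurs with probability p³ ≈ (0.205)³ ≈ 8.57500e-03.
By linearity: E[X] = C(200, 3)·p³ ≈ 1313400 · 8.57500e-03 ≈ 11262.405.
Since α = 2/3 < 1, p = c/n^{2/3} ≫ 1/n is above the triangle threshold p ~ 1/n. Asymptotically E[X] ~ (c³/6)·n^{3(1−α)} = (7³/6)·n^{1} → ∞; triangles are abundant w.h.p.

E[X] ≈ 11262.405; in regime p = Θ(1/n^{2/3}) E[X] diverges (above the triangle threshold p ~ 1/n).


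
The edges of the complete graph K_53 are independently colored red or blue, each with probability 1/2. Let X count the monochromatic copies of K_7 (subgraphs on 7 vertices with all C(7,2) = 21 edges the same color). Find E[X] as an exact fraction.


Let X = Σ_S X_S over the C(53, 7) = 154143080 subsets S of size 7, where X_S = 1 if the K_7 on S is monochromatic.
For a fixed S, the K_7 on S has C(7, 2) = 21 edges. P[all 21 edges red] = (1/2)^21, and likewise for blue, so P[monochromatic] = 2·(1/2)^21 = 2^{1 − 21} = 1/1048576.
Summing: E[X] = C(53, 7) · 2^{1 − 21} = 154143080 · 1/1048576 = 19267885/131072.
Numerically: E[X] ≈ 147.002.

E[X] = C(53,7)·2^(1−C(7,2)) = 19267885/131072 ≈ 147.002.


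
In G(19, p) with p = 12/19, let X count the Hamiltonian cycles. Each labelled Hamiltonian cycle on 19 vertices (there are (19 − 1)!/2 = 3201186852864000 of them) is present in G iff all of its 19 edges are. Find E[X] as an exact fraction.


K_19 has (19 − 1)!/2 = 3201186852864000 labelled Hamiltonian cycles.
For each such Hamiltonian cycle H, let X_H = 1 if all 19 edges of H are present in G. Then P[X_H = 1] = p^{19} = (12/19)^{19} = 319479999370622926848/1978419655660313589123979.
By linearity: E[X] = Σ_H E[X_H] = 3201186852864000 · p^{19} = 3201186852864000 · 319479999370622926848/1978419655660313589123979 = 1022715173738237107931793611292672000/1978419655660313589123979.
Numerically: E[X] ≈ 5.16935e+11.

E[X] = 3201186852864000 · (12/19)^{19} = 1022715173738237107931793611292672000/1978419655660313589123979 ≈ 5.16935e+11.


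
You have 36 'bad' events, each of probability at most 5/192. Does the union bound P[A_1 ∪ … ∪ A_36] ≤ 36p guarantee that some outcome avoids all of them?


Union bound: P[∪_{i=1}^{36} A_i] ≤ Σ_i P[A_i] ≤ 36·p = 36·(5/192) = 15/16.
Numerically: 15/16 ≈ 0.93750.
Is 15/16 < 1? YES.
Since P[∪ A_i] ≤ 15/16 < 1, the complement has P[∩ A_i^c] ≥ 1 − 15/16 = 1/16 > 0, so some outcome avoids every A_i.

36·p = 15/16 ≈ 0.93750; existence CERTIFIED by the union bound.


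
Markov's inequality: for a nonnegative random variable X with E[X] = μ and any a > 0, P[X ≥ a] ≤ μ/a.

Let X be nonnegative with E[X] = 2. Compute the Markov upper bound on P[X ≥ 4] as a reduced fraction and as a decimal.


μ = E[X] = 2, a = 4.
Markov: P[X ≥ 4] ≤ μ/a = (2)/4 = 1/2.
Numerically: ≈ 0.5000.
(Since a = 4 > μ = 2.0000, the bound 1/2 is < 1 and informative.)

P[X ≥ 4] ≤ 1/2 ≈ 0.5000.


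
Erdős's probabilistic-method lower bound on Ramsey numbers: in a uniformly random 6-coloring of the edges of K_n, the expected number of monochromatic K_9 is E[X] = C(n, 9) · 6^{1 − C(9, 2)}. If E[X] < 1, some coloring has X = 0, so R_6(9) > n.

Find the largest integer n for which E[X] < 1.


We need C(n, 9) · 6^{1 − 36} < 1, i.e. C(n, 9) < 6^{36 − 1} = 1719070799748422591028658176.
Check values of n near the boundary:
  n = 4406: C(4406, 9) = 1710356485221788389505285700; 1710356485221788389505285700 < 1719070799748422591028658176? YES
  n = 4407: C(4407, 9) = 1713856532599459170657070050; 1713856532599459170657070050 < 1719070799748422591028658176? YES
  n = 4408: C(4408, 9) = 1717362945146264156457459600; 1717362945146264156457459600 < 1719070799748422591028658176? YES
  n = 4409: C(4409, 9) = 1720875732988608787686577131; 1720875732988608787686577131 < 1719070799748422591028658176? NO
The largest n with C(n, 9) < 1719070799748422591028658176 is n = 4408 (where E[X] = 35778394690547169926197075/35813974994758803979763712 ≈ 0.9990). Hence R_6(9) > 4408, i.e. R_6(9) ≥ 4409.

Largest n = 4408; hence R_6(9) > 4408.


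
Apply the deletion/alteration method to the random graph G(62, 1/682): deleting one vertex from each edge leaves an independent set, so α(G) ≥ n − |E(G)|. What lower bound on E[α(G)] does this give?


E[|E(G)|] = C(62, 2)·p = 1891 · (1/682) = 61/22.
E[α(G)] ≥ n − E[|E(G)|] = 62 − 61/22 = 1303/22.
Numerically: ≈ 59.227273.
(This is only a lower bound; the true E[α(G)] may be larger.)

E[α(G)] ≥ 1303/22 ≈ 59.227273.


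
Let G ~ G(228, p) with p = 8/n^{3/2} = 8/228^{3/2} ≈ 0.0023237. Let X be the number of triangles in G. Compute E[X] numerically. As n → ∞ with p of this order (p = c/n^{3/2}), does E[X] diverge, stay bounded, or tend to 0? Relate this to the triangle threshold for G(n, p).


Number of potential triangles: C(228, 3) = 1949476.
Each occurs with probability p³ ≈ (0.0023237)³ ≈ 1.2547672e-08.
By linearity: E[X] = C(228, 3)·p³ ≈ 1949476 · 1.2547672e-08 ≈ 0.02446.
Since α = 3/2 > 1, p = c/n^{3/2} = o(1/n) is below the triangle threshold p ~ 1/n. Asymptotically E[X] ~ (c³/6)·n^{3(1−α)} = (8³/6)·n^{-1.5} → 0, so by Markov's inequality G has no triangles w.h.p.

E[X] ≈ 0.02446; in regime p = Θ(1/n^{3/2}) E[X] tends to 0 (below the triangle threshold p ~ 1/n).


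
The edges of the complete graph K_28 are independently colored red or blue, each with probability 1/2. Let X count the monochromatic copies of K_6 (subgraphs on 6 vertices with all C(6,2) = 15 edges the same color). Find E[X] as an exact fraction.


Let X = Σ_S X_S over the C(28, 6) = 376740 subsets S of size 6, where X_S = 1 if the K_6 on S is monochromatic.
For a fixed S, the K_6 on S has C(6, 2) = 15 edges. P[all 15 edges red] = (1/2)^15, and likewise for blue, so P[monochromatic] = 2·(1/2)^15 = 2^{1 − 15} = 1/16384.
By linearity: E[X] = C(28, 6) · 2^{1 − 15} = 376740 · 1/16384 = 94185/4096.
Numerically: E[X] ≈ 22.9944.

E[X] = C(28,6)·2^(1−C(6,2)) = 94185/4096 ≈ 22.9944.


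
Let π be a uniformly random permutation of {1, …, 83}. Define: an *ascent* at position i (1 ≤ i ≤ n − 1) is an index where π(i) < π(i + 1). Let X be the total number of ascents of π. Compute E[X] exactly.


Write X = Σ X_I over i = 1, …, 82, with X_I the indicator of one ascent.
There are 82 indicators.
For each fixed i, the pair (π(i), π(i+1)) is a uniformly random ordered pair of distinct values from {1, …, 83}; by symmetry P[π(i) < π(i+1)] = 1/2.
By linearity: E[X] = 82 · (1/2) = (83 − 1) · (1/2) = 41 ≈ 41.00000.

E[X] = 41 = 41.00000.


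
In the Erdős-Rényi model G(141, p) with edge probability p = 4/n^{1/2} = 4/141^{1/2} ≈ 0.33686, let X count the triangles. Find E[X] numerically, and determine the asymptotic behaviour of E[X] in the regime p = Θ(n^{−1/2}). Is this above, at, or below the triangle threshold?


Number of potential triangles: C(141, 3) = 457310.
Each occurs with probability p³ ≈ (0.33686)³ ≈ 3.8225335e-02.
By linearity: E[X] = C(141, 3)·p³ ≈ 457310 · 3.8225335e-02 ≈ 17480.82814.
Since α = 1/2 < 1, p = c/n^{1/2} ≫ 1/n is above the triangle threshold p ~ 1/n. Asymptotically E[X] ~ (c³/6)·n^{3(1−α)} = (4³/6)·n^{1.5} → ∞; triangles are abundant w.h.p.

E[X] ≈ 17480.82814; in regime p = Θ(1/n^{1/2}) E[X] diverges (above the triangle threshold p ~ 1/n).


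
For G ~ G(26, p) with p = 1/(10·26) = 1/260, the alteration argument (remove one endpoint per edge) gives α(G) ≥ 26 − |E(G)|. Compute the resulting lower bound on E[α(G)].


E[|E(G)|] = C(26, 2)·p = 325 · (1/260) = 5/4.
E[α(G)] ≥ n − E[|E(G)|] = 26 − 5/4 = 99/4.
Numerically: ≈ 24.7500.
(This is only a lower bound; the true E[α(G)] may be larger.)

E[α(G)] ≥ 99/4 ≈ 24.7500.


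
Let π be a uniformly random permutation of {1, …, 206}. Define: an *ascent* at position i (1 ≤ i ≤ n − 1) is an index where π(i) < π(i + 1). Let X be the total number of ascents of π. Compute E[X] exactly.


Write X = Σ X_I over i = 1, …, 205, with X_I the indicator of one ascent.
There are 205 indicators.
For each fixed i, the pair (π(i), π(i+1)) is a uniformly random ordered pair of distinct values from {1, …, 206}; by symmetry P[π(i) < π(i+1)] = 1/2.
By linearity: E[X] = 205 · (1/2) = (206 − 1) · (1/2) = 205/2 ≈ 102.500000.

E[X] = 205/2 = 102.500000.


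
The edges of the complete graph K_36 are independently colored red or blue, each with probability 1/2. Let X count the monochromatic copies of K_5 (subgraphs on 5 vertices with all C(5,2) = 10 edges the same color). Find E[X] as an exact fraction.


Let X = Σ_S X_S over the C(36, 5) = 376992 subsets S of size 5, where X_S = 1 if the K_5 on S is monochromatic.
For a fixed S, the K_5 on S has C(5, 2) = 10 edges. P[all 10 edges red] = (1/2)^10, and likewise for blue, so P[monochromatic] = 2·(1/2)^10 = 2^{1 − 10} = 1/512.
By linearity of expectation: E[X] = C(36, 5) · 2^{1 − 10} = 376992 · 1/512 = 11781/16.
Numerically: E[X] ≈ 736.3125.

E[X] = C(36,5)·2^(1−C(5,2)) = 11781/16 ≈ 736.3125.


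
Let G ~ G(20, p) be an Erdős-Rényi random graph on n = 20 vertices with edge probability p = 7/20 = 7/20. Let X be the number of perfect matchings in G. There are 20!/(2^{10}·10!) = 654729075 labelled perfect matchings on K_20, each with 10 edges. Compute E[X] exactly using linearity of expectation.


K_20 has 20!/(2^{10}·10!) = 654729075 labelled perfect matchings.
For each such perfect matching H, let X_H = 1 if all 10 edges of H are present in G. Then P[X_H = 1] = p^{10} = (7/20)^{10} = 282475249/10240000000000.
By linearity: E[X] = Σ_H E[X_H] = 654729075 · p^{10} = 654729075 · 282475249/10240000000000 = 7397790339526587/409600000000.
Numerically: E[X] ≈ 18061.

E[X] = 654729075 · (7/20)^{10} = 7397790339526587/409600000000 ≈ 18061.


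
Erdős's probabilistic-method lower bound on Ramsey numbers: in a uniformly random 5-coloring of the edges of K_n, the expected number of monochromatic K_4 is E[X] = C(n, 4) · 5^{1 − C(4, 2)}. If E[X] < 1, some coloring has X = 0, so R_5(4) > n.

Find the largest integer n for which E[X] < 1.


We need C(n, 4) · 5^{1 − 6} < 1, i.e. C(n, 4) < 5^{6 − 1} = 3125.
Check values of n near the boundary:
  n = 15: C(15, 4) = 1365; 1365 < 3125? YES
  n = 16: C(16, 4) = 1820; 1820 < 3125? YES
  n = 17: C(17, 4) = 2380; 2380 < 3125? YES
  n = 18: C(18, 4) = 3060; 3060 < 3125? YES
  n = 19: C(19, 4) = 3876; 3876 < 3125? NO
The largest n with C(n, 4) < 3125 is n = 18 (where E[X] = 612/625 ≈ 0.9792). Hence R_5(4) > 18, i.e. R_5(4) ≥ 19.

Largest n = 18; hence R_5(4) > 18.


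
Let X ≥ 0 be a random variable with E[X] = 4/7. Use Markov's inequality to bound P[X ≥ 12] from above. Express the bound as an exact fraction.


μ = E[X] = 4/7, a = 12.
Markov: P[X ≥ 12] ≤ μ/a = (4/7)/12 = 1/21.
Numerically: ≈ 0.0476.
(Since a = 12 > μ = 0.5714, the bound 1/21 is < 1 and informative.)

P[X ≥ 12] ≤ 1/21 ≈ 0.0476.


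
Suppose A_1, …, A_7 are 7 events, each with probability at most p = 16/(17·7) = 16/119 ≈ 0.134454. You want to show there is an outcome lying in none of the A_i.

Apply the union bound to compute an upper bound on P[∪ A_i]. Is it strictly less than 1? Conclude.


Union bound: P[∪_{i=1}^{7} A_i] ≤ Σ_i P[A_i] ≤ 7·p = 7·(16/119) = 16/17.
Numerically: 16/17 ≈ 0.941176.
Is 16/17 < 1? YES.
Since P[∪ A_i] ≤ 16/17 < 1, the complement has P[∩ A_i^c] ≥ 1 − 16/17 = 1/17 > 0, so some outcome avoids every A_i.

7·p = 16/17 ≈ 0.941176; existence CERTIFIED by the union bound.


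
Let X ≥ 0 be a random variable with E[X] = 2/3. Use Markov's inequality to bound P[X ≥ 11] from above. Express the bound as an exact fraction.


μ = E[X] = 2/3, a = 11.
Markov: P[X ≥ 11] ≤ μ/a = (2/3)/11 = 2/33.
Numerically: ≈ 0.060606.
(Since a = 11 > μ = 0.666667, the bound 2/33 is < 1 and informative.)

P[X ≥ 11] ≤ 2/33 ≈ 0.060606.


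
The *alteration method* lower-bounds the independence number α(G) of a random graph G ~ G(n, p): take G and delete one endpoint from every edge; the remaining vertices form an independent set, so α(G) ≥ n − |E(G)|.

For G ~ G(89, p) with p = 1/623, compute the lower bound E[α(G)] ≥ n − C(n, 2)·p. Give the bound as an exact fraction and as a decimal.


E[|E(G)|] = C(89, 2)·p = 3916 · (1/623) = 44/7.
E[α(G)] ≥ n − E[|E(G)|] = 89 − 44/7 = 579/7.
Numerically: ≈ 82.714286.
(This is only a lower bound; the true E[α(G)] may be larger.)

E[α(G)] ≥ 579/7 ≈ 82.714286.
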